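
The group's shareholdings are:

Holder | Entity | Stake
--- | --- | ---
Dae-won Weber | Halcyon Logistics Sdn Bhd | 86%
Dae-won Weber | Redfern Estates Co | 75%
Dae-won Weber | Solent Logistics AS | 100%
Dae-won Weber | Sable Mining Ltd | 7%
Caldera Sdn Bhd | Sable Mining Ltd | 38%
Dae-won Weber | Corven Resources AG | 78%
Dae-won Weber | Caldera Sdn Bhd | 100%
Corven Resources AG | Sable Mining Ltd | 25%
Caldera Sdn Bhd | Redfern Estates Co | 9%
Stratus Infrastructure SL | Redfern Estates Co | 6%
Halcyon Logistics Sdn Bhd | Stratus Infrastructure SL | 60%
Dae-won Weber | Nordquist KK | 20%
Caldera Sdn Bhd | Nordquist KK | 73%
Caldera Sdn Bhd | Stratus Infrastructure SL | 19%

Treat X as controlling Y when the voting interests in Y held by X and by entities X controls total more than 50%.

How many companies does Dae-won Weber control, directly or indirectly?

Dae-won holds 100% of Caldera, so Dae-won controls Caldera.
Dae-won holds 86% of Halcyon, so Dae-won controls Halcyon.
Dae-won holds 78% of Corven, so Dae-won controls Corven.
Dae-won holds 100% of Solent, so Dae-won controls Solent.
Halcyon and Caldera together hold 60% + 19% = 79% of Stratus, so Dae-won controls Stratus.
Caldera and Dae-won together hold 73% + 20% = 93% of Nordquist, so Dae-won controls Nordquist.
Caldera and Stratus and Dae-won together hold 9% + 6% + 75% = 90% of Redfern, so Dae-won controls Redfern.
Corven and Dae-won and Caldera together hold 25% + 7% + 38% = 70% of Sable, so Dae-won controls Sable.
Dae-won controls 8 companies.

8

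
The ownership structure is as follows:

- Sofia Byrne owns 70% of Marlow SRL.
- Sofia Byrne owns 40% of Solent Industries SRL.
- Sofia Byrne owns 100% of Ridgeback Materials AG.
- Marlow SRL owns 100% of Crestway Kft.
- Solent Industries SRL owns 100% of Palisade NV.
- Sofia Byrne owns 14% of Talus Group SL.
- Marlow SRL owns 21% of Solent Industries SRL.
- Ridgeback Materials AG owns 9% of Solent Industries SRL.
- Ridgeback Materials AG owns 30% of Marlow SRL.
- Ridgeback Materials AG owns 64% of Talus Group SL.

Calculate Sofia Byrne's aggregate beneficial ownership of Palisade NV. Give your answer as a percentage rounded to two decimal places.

Sofia reaches Palisade along 4 paths.
Via Solent: 40% × 100% = 40%.
Via Ridgeback → Solent: 100% × 9% × 100% = 9%.
Via Marlow → Solent: 70% × 21% × 100% = 14.7%.
Via Ridgeback → Marlow → Solent: 100% × 30% × 21% × 100% = 6.3%.
Total: 40% + 9% + 14.7% + 6.3% = 70%.
Rounded: 70.00%.

70.00%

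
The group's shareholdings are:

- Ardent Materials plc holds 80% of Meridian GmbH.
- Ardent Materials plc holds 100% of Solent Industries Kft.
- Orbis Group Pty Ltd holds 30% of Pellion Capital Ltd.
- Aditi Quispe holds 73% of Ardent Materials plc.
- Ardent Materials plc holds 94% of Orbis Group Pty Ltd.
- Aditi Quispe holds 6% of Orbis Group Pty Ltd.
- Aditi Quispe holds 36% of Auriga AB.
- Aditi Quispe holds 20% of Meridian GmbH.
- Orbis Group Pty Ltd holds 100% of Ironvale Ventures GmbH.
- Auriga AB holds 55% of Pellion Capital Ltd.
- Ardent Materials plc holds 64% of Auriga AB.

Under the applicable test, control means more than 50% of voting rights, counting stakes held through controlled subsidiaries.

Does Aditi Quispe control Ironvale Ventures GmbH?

Aditi holds 73% of Ardent, so Aditi controls Ardent.
Aditi and Ardent together hold 6% + 94% = 100% of Orbis, so Aditi controls Orbis.
Orbis holds 100% of Ironvale, so Aditi controls Ironvale.

Yes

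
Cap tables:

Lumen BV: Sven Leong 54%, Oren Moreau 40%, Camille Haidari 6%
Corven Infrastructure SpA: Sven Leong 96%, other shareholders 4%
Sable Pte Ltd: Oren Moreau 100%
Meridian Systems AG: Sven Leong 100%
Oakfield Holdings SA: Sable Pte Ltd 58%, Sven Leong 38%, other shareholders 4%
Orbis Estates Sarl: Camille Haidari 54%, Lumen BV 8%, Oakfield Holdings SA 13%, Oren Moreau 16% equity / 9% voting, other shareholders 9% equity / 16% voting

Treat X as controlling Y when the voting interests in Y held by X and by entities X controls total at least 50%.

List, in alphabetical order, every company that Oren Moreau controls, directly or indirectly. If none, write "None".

Oakfield Holdings SA, Sable Pte Ltd

Oren holds 100% of Sable, so Oren controls Sable.
Sable holds 58% of Oakfield, so Oren controls Oakfield.
No other company's threshold is met.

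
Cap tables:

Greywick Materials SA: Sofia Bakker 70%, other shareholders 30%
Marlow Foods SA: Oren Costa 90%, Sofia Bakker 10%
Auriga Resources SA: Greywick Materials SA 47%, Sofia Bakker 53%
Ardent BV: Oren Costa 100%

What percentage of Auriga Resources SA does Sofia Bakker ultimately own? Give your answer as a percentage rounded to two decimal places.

85.90%

Sofia reaches Auriga along 2 paths.
Via Greywick: 70% × 47% = 32.9%.
Direct stake: 53% = 53%.
Total: 32.9% + 53% = 85.9%.
Rounded: 85.90%.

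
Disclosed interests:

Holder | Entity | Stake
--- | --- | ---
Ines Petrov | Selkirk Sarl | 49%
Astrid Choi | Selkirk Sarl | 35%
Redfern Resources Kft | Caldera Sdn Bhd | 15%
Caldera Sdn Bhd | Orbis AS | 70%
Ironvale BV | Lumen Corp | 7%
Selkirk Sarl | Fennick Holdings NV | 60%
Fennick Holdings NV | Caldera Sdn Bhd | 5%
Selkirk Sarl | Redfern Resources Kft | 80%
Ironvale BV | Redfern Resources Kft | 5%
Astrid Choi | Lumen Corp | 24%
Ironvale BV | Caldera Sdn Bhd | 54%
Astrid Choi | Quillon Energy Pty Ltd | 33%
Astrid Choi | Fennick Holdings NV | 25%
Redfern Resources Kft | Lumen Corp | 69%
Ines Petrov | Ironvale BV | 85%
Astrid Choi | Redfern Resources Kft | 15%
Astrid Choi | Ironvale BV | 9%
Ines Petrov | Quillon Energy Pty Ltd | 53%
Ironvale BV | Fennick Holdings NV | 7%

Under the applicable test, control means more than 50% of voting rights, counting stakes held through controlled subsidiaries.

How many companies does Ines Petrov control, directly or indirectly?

Ines holds 85% of Ironvale, so Ines controls Ironvale.
Ironvale holds 54% of Caldera, so Ines controls Caldera.
Ines holds 53% of Quillon, so Ines controls Quillon.
Caldera holds 70% of Orbis, so Ines controls Orbis.
No other company's threshold is met.
Ines controls 4 companies.

4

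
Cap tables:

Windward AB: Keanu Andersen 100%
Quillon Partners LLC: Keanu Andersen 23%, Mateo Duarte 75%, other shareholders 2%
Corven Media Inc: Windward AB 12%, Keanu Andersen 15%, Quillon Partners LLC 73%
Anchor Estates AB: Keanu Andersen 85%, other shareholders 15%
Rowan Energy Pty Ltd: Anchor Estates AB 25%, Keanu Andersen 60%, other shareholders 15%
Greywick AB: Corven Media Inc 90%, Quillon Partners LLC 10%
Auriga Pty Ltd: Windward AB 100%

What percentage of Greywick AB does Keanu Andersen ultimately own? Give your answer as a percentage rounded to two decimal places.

41.71%

Keanu reaches Greywick along 4 paths.
Via Windward → Corven: 100% × 12% × 90% = 10.8%.
Via Corven: 15% × 90% = 13.5%.
Via Quillon → Corven: 23% × 73% × 90% = 15.111%.
Via Quillon: 23% × 10% = 2.3%.
Total: 10.8% + 13.5% + 15.111% + 2.3% = 41.711%.
Rounded: 41.71%.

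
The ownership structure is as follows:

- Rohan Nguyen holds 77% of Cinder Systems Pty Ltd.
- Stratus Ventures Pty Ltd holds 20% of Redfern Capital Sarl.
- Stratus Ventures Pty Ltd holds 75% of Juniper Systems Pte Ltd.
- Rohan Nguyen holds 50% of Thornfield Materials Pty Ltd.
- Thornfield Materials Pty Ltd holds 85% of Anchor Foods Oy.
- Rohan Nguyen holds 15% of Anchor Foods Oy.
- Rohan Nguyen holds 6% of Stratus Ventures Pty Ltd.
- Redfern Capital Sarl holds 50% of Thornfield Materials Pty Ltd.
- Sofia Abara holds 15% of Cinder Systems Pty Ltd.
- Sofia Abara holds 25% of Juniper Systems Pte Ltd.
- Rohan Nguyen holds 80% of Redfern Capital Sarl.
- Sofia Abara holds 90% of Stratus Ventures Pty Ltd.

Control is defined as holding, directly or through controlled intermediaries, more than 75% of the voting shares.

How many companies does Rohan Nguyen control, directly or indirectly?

Rohan holds 77% of Cinder, so Rohan controls Cinder.
Rohan holds 80% of Redfern, so Rohan controls Redfern.
Redfern and Rohan together hold 50% + 50% = 100% of Thornfield, so Rohan controls Thornfield.
Thornfield and Rohan together hold 85% + 15% = 100% of Anchor, so Rohan controls Anchor.
No other company's threshold is met.
Rohan controls 4 companies.

4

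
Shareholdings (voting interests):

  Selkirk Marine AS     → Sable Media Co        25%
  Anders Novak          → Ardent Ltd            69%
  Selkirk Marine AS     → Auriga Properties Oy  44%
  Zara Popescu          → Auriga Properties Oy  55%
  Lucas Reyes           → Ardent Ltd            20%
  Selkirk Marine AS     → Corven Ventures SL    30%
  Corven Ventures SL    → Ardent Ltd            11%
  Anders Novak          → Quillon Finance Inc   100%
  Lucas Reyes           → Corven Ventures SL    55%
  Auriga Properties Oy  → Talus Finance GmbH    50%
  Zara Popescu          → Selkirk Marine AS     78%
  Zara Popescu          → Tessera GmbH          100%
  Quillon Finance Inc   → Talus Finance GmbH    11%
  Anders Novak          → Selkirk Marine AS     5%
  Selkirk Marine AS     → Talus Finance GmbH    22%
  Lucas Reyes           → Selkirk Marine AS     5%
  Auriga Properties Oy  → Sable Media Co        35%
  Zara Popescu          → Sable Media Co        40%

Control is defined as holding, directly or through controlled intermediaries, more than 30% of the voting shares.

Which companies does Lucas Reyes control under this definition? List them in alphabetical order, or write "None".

Lucas holds 55% of Corven, so Lucas controls Corven.
Corven and Lucas together hold 11% + 20% = 31% of Ardent, so Lucas controls Ardent.
No other company's threshold is met.

Ardent Ltd, Corven Ventures SL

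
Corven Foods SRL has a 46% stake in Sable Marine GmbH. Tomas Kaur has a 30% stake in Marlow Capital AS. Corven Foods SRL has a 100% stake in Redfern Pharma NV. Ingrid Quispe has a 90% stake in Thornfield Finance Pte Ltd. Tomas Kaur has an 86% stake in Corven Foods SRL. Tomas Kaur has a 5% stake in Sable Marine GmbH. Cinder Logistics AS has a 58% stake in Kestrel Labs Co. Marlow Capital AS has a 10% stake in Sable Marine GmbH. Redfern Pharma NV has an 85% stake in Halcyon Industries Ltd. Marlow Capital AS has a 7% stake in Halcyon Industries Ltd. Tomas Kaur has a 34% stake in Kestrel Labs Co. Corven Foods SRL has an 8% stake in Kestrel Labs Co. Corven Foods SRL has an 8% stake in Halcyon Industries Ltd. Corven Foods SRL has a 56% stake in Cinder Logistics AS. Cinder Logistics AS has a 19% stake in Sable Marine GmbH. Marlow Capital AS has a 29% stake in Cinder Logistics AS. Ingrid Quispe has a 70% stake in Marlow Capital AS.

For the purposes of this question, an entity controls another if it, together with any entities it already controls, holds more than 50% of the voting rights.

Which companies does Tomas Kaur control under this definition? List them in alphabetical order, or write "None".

Tomas holds 86% of Corven, so Tomas controls Corven.
Corven holds 100% of Redfern, so Tomas controls Redfern.
Corven holds 56% of Cinder, so Tomas controls Cinder.
Tomas and Cinder and Corven together hold 34% + 58% + 8% = 100% of Kestrel, so Tomas controls Kestrel.
Redfern and Corven together hold 85% + 8% = 93% of Halcyon, so Tomas controls Halcyon.
Cinder and Tomas and Corven together hold 19% + 5% + 46% = 70% of Sable, so Tomas controls Sable.
No other company's threshold is met.

Cinder Logistics AS, Corven Foods SRL, Halcyon Industries Ltd, Kestrel Labs Co, Redfern Pharma NV, Sable Marine GmbH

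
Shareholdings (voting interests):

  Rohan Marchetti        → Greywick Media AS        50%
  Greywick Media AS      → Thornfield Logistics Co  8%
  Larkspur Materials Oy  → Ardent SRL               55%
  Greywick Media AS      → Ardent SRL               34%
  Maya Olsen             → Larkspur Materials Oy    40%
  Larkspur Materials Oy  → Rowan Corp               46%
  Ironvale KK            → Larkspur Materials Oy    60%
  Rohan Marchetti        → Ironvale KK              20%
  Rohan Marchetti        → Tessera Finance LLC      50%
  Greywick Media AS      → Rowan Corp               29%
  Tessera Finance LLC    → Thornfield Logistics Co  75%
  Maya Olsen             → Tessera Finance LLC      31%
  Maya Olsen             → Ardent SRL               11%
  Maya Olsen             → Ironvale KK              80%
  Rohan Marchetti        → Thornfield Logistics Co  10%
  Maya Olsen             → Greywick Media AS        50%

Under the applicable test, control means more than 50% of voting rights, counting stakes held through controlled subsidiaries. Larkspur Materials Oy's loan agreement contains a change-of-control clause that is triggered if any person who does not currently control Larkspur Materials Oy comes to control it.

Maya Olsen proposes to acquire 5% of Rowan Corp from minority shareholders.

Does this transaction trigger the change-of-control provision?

No

The purchase changes only Maya's holdings, so Maya is the only person who could newly come to control Larkspur.
Maya holds 80% of Ironvale, so Maya controls Ironvale.
Ironvale and Maya together hold 60% + 40% = 100% of Larkspur, so Maya controls Larkspur.
So Maya already controls Larkspur before the transaction.
After the purchase, Maya holds 5% of Rowan directly.
Maya controlled Larkspur already, so this is not a new person acquiring control; every other person's position is unchanged or reduced.
No new person acquires control, so the clause is not triggered.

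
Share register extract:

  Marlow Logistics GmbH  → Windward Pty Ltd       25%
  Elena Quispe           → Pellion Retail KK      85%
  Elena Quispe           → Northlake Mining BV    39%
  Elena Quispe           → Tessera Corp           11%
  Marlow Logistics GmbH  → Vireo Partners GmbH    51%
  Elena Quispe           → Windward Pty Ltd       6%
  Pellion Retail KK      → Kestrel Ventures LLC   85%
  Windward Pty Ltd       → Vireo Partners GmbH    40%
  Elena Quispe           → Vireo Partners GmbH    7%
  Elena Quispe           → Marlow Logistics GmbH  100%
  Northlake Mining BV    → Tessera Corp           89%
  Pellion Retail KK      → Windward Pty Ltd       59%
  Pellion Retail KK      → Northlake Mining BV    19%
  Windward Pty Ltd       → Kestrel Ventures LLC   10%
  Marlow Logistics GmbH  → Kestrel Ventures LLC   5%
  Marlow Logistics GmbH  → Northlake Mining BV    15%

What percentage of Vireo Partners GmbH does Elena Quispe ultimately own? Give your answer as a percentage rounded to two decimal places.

Elena reaches Vireo along 5 paths.
Via Pellion → Windward: 85% × 59% × 40% = 20.06%.
Via Windward: 6% × 40% = 2.4%.
Via Marlow → Windward: 100% × 25% × 40% = 10%.
Via Marlow: 100% × 51% = 51%.
Direct stake: 7% = 7%.
Total: 20.06% + 2.4% + 10% + 51% + 7% = 90.46%.

90.46%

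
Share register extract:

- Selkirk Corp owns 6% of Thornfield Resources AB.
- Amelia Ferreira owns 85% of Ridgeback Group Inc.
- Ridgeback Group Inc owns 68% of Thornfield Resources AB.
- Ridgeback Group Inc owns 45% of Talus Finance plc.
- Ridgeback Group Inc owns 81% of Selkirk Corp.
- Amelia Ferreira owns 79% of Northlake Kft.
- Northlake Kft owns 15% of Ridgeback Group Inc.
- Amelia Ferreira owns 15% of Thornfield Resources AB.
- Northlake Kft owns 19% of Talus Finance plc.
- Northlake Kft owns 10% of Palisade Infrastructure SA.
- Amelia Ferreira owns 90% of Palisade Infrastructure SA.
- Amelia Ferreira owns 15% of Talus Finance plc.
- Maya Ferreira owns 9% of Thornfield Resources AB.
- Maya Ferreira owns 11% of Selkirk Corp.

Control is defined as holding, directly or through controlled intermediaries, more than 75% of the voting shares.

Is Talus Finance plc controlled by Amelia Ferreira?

Yes

Amelia holds 79% of Northlake, so Amelia controls Northlake.
Northlake and Amelia together hold 15% + 85% = 100% of Ridgeback, so Amelia controls Ridgeback.
Amelia and Ridgeback and Northlake together hold 15% + 45% + 19% = 79% of Talus, so Amelia controls Talus.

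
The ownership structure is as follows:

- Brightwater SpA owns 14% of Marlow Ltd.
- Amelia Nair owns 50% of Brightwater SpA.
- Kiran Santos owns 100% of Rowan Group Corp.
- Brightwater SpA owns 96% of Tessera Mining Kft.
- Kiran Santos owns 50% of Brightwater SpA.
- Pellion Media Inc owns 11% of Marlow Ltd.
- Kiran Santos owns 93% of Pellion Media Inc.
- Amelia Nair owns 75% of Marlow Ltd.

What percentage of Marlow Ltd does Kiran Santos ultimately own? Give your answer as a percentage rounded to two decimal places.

Kiran reaches Marlow along 2 paths.
Via Brightwater: 50% × 14% = 7%.
Via Pellion: 93% × 11% = 10.23%.
Total: 7% + 10.23% = 17.23%.

17.23%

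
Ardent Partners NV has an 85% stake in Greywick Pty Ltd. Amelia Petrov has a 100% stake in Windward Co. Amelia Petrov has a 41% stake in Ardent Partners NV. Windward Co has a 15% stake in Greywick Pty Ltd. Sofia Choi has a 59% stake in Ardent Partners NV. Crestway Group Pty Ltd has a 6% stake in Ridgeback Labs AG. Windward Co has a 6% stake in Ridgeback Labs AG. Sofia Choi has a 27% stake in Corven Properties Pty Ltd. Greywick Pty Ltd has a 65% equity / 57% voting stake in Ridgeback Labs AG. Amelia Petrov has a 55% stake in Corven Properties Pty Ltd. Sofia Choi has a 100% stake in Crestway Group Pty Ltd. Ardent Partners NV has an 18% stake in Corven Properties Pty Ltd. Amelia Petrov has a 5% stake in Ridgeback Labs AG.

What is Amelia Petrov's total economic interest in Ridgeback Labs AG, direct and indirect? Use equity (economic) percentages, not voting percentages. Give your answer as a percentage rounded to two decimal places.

Amelia reaches Ridgeback along 4 paths.
Via Windward → Greywick: 100% × 15% × 65% = 9.75%.
Via Ardent → Greywick: 41% × 85% × 65% = 22.6525%.
Direct stake: 5% = 5%.
Via Windward: 100% × 6% = 6%.
Total: 9.75% + 22.6525% + 5% + 6% = 43.4025%.
Rounded: 43.40%.

43.40%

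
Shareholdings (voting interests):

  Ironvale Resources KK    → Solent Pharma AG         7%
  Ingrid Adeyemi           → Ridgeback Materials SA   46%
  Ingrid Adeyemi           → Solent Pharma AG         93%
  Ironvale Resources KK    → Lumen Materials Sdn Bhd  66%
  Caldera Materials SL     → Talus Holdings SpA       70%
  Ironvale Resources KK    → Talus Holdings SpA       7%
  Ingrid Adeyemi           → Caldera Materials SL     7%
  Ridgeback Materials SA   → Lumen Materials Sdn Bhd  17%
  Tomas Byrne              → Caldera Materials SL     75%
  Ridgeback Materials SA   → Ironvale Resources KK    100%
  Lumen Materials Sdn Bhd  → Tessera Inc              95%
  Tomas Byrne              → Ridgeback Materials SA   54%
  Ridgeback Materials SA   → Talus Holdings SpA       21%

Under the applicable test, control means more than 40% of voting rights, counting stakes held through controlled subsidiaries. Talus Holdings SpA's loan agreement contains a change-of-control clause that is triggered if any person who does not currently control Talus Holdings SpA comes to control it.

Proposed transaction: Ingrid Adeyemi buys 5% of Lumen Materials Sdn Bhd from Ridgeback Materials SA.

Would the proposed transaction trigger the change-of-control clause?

No

The purchase adds only to Ingrid's holdings (Ridgeback's stake shrinks), so Ingrid is the only person who could newly come to control Talus.
Ingrid holds 46% of Ridgeback, so Ingrid controls Ridgeback.
Ridgeback holds 100% of Ironvale, so Ingrid controls Ironvale.
Ingrid and Ironvale together hold 93% + 7% = 100% of Solent, so Ingrid controls Solent.
Ridgeback and Ironvale together hold 17% + 66% = 83% of Lumen, so Ingrid controls Lumen.
Lumen holds 95% of Tessera, so Ingrid controls Tessera.
In Talus, Ingrid's side holds only 7% + 21% = 28%, not > 40%.
So before the transaction, Ingrid does not control Talus.
After the purchase, Ingrid holds 5% of Lumen directly, and Ridgeback's stake falls to 12%.
Ridgeback and Ironvale and Ingrid together hold 12% + 66% + 5% = 83% of Lumen, so Ingrid controls Lumen.
After the transaction, Ingrid's side holds 7% + 21% = 28% of Talus, not > 40%, so Ingrid still does not control Talus.
No new person acquires control, so the clause is not triggered.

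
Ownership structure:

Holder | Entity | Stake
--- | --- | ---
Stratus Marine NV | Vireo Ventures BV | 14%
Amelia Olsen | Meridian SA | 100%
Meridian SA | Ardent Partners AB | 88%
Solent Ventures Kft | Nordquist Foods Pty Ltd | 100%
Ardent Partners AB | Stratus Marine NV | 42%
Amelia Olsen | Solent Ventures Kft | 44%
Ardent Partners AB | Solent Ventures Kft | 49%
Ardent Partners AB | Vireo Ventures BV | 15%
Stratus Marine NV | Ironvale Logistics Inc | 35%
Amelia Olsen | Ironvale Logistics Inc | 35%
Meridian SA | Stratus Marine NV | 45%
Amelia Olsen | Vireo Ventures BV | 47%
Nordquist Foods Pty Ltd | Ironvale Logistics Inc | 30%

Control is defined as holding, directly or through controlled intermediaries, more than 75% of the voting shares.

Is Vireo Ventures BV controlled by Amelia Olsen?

Yes

Amelia holds 100% of Meridian, so Amelia controls Meridian.
Meridian holds 88% of Ardent, so Amelia controls Ardent.
Meridian and Ardent together hold 45% + 42% = 87% of Stratus, so Amelia controls Stratus.
Stratus and Amelia and Ardent together hold 14% + 47% + 15% = 76% of Vireo, so Amelia controls Vireo.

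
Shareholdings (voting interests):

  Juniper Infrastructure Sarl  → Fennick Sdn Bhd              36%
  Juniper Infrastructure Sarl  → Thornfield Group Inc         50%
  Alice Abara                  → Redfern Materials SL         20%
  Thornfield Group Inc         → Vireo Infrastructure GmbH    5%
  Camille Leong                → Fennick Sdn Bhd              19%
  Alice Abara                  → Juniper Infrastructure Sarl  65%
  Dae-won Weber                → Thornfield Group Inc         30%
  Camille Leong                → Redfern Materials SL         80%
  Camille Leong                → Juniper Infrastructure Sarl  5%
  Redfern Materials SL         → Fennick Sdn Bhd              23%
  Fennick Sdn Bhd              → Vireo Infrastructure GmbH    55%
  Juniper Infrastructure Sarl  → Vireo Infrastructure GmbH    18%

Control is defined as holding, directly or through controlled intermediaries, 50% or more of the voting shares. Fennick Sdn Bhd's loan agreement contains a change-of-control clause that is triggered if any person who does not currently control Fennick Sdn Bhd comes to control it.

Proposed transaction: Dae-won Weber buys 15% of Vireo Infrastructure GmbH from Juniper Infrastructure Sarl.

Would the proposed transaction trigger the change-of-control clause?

The purchase adds only to Dae-won's holdings (Juniper's stake shrinks), so Dae-won is the only person who could newly come to control Fennick.
Dae-won's largest direct stake is 30% in Thornfield, which does not meet the threshold, so Dae-won controls no company.
Neither Dae-won nor any entity Dae-won controls holds any voting interest in Fennick.
So before the transaction, Dae-won does not control Fennick.
After the purchase, Dae-won holds 15% of Vireo directly, and Juniper's stake falls to 3%.
Dae-won's side now holds 15% of Vireo, not ≥ 50%, so Dae-won still does not control Vireo.
After the transaction, neither Dae-won nor any entity Dae-won controls holds a voting interest in Fennick, so Dae-won still does not control it.
No new person acquires control, so the clause is not triggered.

No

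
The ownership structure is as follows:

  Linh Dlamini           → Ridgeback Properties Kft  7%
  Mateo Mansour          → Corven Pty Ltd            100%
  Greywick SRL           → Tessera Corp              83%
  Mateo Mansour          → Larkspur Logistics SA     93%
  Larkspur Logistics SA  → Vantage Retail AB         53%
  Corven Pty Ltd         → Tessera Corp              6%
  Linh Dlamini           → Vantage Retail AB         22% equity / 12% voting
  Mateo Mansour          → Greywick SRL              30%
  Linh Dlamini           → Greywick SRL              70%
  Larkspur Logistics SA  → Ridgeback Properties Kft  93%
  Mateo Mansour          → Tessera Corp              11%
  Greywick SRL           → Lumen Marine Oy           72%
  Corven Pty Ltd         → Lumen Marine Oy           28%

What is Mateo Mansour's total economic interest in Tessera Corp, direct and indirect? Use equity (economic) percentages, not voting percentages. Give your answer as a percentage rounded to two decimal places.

41.90%

Mateo reaches Tessera along 3 paths.
Direct stake: 11% = 11%.
Via Greywick: 30% × 83% = 24.9%.
Via Corven: 100% × 6% = 6%.
Total: 11% + 24.9% + 6% = 41.9%.
Rounded: 41.90%.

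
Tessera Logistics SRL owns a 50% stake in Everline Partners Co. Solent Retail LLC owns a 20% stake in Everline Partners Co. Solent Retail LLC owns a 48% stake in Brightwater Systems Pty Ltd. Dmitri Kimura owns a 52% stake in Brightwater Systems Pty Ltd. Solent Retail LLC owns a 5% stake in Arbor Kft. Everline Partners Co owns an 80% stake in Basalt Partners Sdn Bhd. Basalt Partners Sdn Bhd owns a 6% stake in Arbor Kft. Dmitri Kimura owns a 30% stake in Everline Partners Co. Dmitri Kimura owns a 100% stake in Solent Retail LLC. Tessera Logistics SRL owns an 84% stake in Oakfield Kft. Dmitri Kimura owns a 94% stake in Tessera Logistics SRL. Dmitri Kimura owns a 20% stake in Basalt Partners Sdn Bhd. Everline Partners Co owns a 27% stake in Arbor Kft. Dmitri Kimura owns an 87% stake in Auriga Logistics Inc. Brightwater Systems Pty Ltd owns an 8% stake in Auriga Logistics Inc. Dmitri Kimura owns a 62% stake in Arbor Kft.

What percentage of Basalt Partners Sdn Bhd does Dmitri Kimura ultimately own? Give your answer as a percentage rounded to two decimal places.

97.60%

Dmitri reaches Basalt along 4 paths.
Via Solent → Everline: 100% × 20% × 80% = 16%.
Via Tessera → Everline: 94% × 50% × 80% = 37.6%.
Via Everline: 30% × 80% = 24%.
Direct stake: 20% = 20%.
Total: 16% + 37.6% + 24% + 20% = 97.6%.
Rounded: 97.60%.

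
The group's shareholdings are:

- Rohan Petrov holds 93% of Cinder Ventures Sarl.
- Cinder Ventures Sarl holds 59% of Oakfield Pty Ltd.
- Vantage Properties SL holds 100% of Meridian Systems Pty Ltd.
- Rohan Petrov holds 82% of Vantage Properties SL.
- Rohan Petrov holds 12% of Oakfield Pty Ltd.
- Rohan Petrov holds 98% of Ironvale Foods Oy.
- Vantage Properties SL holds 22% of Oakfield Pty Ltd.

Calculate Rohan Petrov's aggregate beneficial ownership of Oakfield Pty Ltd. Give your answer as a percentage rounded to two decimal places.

Rohan reaches Oakfield along 3 paths.
Direct stake: 12% = 12%.
Via Cinder: 93% × 59% = 54.87%.
Via Vantage: 82% × 22% = 18.04%.
Total: 12% + 54.87% + 18.04% = 84.91%.

84.91%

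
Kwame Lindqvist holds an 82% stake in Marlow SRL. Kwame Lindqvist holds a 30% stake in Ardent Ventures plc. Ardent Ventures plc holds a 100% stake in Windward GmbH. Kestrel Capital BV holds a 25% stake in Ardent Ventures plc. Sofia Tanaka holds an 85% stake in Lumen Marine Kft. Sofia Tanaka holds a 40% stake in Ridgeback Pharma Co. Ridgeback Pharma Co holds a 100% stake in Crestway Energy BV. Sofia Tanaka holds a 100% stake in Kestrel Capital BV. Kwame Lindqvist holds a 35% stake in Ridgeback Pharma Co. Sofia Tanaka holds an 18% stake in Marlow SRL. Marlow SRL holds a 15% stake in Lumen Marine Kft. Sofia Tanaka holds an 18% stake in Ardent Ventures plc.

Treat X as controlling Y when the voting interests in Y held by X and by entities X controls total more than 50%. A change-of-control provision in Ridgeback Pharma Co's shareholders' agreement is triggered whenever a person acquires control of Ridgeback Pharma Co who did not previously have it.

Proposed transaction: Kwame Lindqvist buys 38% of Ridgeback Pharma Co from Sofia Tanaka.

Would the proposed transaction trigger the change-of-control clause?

The purchase adds only to Kwame's holdings (Sofia's stake shrinks), so Kwame is the only person who could newly come to control Ridgeback.
Kwame holds 82% of Marlow, so Kwame controls Marlow.
In Ridgeback, Kwame's side holds only 35%, not > 50%.
So before the transaction, Kwame does not control Ridgeback.
After the purchase, Kwame's direct stake in Ridgeback rises to 35% + 38% = 73%, and Sofia's stake falls to 2%.
Kwame holds 73% of Ridgeback, so Kwame controls Ridgeback.
Kwame did not control Ridgeback before and does after, so the clause is triggered.

Yes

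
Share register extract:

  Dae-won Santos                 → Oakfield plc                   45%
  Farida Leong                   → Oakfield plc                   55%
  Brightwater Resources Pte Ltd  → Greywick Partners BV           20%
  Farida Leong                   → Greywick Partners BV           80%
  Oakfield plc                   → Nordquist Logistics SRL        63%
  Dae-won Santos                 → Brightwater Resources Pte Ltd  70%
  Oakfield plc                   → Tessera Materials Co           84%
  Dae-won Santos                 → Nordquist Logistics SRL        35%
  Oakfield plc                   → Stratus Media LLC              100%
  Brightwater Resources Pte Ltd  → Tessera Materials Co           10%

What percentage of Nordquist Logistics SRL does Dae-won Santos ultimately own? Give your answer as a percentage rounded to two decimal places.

63.35%

Dae-won reaches Nordquist along 2 paths.
Direct stake: 35% = 35%.
Via Oakfield: 45% × 63% = 28.35%.
Total: 35% + 28.35% = 63.35%.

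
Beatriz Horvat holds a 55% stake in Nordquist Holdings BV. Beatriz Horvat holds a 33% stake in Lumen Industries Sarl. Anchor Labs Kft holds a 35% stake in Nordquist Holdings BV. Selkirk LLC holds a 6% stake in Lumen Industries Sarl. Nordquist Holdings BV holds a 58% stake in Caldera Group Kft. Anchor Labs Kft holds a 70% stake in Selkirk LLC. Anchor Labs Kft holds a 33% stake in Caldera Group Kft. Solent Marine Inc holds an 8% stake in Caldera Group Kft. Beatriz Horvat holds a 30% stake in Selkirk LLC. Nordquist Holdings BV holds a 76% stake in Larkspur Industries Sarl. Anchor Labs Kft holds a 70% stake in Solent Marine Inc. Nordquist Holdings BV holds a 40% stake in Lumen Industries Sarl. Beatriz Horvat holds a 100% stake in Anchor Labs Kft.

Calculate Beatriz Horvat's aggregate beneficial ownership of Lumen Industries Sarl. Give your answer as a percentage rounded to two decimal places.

75.00%

Beatriz reaches Lumen along 5 paths.
Via Anchor → Selkirk: 100% × 70% × 6% = 4.2%.
Via Selkirk: 30% × 6% = 1.8%.
Via Nordquist: 55% × 40% = 22%.
Via Anchor → Nordquist: 100% × 35% × 40% = 14%.
Direct stake: 33% = 33%.
Total: 4.2% + 1.8% + 22% + 14% + 33% = 75%.
Rounded: 75.00%.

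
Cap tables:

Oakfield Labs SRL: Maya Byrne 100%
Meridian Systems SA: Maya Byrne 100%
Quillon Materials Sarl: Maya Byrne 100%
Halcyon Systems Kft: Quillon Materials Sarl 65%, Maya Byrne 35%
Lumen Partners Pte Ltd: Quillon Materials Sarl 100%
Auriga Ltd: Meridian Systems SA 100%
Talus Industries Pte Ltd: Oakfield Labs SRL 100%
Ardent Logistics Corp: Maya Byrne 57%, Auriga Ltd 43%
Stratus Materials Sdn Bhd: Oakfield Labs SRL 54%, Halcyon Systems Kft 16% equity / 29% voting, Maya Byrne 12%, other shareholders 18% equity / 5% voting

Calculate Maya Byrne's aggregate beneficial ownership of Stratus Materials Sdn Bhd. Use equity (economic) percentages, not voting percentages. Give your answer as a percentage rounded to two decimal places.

Maya reaches Stratus along 4 paths.
Via Oakfield: 100% × 54% = 54%.
Via Quillon → Halcyon: 100% × 65% × 16% = 10.4%.
Via Halcyon: 35% × 16% = 5.6%.
Direct stake: 12% = 12%.
Total: 54% + 10.4% + 5.6% + 12% = 82%.
Rounded: 82.00%.

82.00%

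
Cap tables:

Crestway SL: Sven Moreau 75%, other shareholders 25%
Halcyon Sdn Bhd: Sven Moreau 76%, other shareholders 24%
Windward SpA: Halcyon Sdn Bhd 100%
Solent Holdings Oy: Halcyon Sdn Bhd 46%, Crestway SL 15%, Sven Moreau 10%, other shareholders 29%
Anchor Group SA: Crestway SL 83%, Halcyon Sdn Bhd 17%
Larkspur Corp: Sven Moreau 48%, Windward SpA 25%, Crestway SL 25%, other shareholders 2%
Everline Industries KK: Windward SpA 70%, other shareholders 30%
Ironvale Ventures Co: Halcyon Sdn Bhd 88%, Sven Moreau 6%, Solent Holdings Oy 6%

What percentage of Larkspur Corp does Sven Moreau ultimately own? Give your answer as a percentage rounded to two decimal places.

Sven reaches Larkspur along 3 paths.
Direct stake: 48% = 48%.
Via Halcyon → Windward: 76% × 100% × 25% = 19%.
Via Crestway: 75% × 25% = 18.75%.
Total: 48% + 19% + 18.75% = 85.75%.

85.75%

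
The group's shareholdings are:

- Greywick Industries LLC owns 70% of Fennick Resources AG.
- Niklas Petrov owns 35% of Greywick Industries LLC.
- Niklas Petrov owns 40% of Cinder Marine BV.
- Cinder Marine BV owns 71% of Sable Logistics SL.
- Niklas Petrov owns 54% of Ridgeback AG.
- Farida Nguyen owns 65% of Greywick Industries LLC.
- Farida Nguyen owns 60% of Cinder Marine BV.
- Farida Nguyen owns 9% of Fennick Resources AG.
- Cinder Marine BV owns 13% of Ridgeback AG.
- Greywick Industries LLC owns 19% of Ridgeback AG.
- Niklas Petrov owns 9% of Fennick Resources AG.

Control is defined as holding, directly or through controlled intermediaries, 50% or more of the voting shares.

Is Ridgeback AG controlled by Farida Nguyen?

No

Farida holds 60% of Cinder, so Farida controls Cinder.
Farida holds 65% of Greywick, so Farida controls Greywick.
Farida and Greywick together hold 9% + 70% = 79% of Fennick, so Farida controls Fennick.
Cinder holds 71% of Sable, so Farida controls Sable.
In Ridgeback, Farida's side holds only 19% + 13% = 32%, not ≥ 50%.
So Farida does not control Ridgeback.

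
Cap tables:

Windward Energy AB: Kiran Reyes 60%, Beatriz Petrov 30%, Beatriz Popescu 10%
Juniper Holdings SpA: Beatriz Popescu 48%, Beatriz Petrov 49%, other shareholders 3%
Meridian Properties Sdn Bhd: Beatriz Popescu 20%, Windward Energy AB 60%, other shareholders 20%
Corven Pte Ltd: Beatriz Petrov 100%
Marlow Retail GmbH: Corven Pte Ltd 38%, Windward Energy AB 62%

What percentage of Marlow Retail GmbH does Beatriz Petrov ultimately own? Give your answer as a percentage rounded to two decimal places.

Beatriz Petrov reaches Marlow along 2 paths.
Via Corven: 100% × 38% = 38%.
Via Windward: 30% × 62% = 18.6%.
Total: 38% + 18.6% = 56.6%.
Rounded: 56.60%.

56.60%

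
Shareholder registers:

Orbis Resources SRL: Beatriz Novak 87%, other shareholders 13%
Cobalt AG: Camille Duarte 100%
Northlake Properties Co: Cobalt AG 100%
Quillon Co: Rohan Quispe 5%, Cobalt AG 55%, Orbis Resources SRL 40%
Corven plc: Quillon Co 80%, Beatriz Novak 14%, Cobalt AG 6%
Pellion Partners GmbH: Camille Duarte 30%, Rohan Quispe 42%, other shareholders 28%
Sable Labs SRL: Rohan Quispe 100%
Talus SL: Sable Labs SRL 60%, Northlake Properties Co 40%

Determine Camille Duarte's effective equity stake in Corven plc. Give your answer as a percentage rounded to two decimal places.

Camille reaches Corven along 2 paths.
Via Cobalt → Quillon: 100% × 55% × 80% = 44%.
Via Cobalt: 100% × 6% = 6%.
Total: 44% + 6% = 50%.
Rounded: 50.00%.

50.00%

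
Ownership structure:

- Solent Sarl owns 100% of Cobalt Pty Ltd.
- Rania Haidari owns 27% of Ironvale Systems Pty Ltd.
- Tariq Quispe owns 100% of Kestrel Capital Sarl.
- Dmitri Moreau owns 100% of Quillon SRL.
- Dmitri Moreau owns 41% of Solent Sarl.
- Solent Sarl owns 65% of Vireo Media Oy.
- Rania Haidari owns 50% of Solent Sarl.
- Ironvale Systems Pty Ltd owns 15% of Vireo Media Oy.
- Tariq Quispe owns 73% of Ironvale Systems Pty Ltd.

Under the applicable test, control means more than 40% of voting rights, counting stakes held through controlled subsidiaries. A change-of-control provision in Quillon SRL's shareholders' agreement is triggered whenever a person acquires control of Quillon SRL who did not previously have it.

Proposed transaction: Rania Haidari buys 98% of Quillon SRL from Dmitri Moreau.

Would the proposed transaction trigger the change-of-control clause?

The purchase adds only to Rania's holdings (Dmitri's stake shrinks), so Rania is the only person who could newly come to control Quillon.
Rania holds 50% of Solent, so Rania controls Solent.
Solent holds 100% of Cobalt, so Rania controls Cobalt.
Solent holds 65% of Vireo, so Rania controls Vireo.
Neither Rania nor any entity Rania controls holds any voting interest in Quillon.
So before the transaction, Rania does not control Quillon.
After the purchase, Rania holds 98% of Quillon directly, and Dmitri's stake falls to 2%.
Rania holds 98% of Quillon, so Rania controls Quillon.
Rania did not control Quillon before and does after, so the clause is triggered.

Yes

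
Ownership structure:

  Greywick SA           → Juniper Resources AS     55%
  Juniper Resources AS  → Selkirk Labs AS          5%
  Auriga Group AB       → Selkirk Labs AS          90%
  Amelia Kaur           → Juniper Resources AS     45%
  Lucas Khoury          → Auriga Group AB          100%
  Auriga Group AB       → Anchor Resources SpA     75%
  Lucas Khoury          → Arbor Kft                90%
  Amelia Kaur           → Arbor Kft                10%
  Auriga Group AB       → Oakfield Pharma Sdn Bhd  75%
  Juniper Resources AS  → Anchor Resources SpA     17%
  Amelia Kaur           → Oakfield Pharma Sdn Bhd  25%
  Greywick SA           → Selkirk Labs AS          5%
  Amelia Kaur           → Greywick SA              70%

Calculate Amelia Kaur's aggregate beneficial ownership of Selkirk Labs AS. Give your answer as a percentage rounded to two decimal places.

Amelia reaches Selkirk along 3 paths.
Via Greywick: 70% × 5% = 3.5%.
Via Greywick → Juniper: 70% × 55% × 5% = 1.925%.
Via Juniper: 45% × 5% = 2.25%.
Total: 3.5% + 1.925% + 2.25% = 7.675%.
Rounded: 7.68%.

7.68%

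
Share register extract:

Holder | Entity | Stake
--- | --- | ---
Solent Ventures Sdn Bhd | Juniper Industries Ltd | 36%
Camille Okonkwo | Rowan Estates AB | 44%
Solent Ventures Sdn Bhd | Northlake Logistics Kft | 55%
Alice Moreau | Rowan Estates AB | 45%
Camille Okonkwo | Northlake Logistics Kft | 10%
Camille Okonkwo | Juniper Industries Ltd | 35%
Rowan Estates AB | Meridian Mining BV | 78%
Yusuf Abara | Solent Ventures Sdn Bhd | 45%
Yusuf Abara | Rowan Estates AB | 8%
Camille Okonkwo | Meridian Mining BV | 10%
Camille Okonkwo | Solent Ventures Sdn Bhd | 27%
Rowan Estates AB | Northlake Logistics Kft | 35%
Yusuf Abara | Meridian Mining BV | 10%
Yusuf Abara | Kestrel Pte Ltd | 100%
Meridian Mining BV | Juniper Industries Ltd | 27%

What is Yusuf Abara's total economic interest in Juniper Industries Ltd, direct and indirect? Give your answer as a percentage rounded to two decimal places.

20.58%

Yusuf reaches Juniper along 3 paths.
Via Meridian: 10% × 27% = 2.7%.
Via Rowan → Meridian: 8% × 78% × 27% = 1.6848%.
Via Solent: 45% × 36% = 16.2%.
Total: 2.7% + 1.6848% + 16.2% = 20.5848%.
Rounded: 20.58%.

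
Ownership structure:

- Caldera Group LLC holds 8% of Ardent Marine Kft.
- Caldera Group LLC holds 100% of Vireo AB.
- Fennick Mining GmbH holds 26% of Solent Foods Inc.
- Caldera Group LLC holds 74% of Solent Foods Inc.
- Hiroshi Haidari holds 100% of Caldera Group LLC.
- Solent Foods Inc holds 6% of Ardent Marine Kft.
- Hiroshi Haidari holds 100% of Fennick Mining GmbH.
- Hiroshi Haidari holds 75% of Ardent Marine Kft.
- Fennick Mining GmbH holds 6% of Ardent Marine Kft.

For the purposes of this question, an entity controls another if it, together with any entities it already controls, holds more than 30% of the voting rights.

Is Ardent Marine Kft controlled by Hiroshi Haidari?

Yes

Hiroshi holds 100% of Fennick, so Hiroshi controls Fennick.
Hiroshi holds 100% of Caldera, so Hiroshi controls Caldera.
Caldera and Fennick together hold 74% + 26% = 100% of Solent, so Hiroshi controls Solent.
Hiroshi and Solent and Fennick and Caldera together hold 75% + 6% + 6% + 8% = 95% of Ardent, so Hiroshi controls Ardent.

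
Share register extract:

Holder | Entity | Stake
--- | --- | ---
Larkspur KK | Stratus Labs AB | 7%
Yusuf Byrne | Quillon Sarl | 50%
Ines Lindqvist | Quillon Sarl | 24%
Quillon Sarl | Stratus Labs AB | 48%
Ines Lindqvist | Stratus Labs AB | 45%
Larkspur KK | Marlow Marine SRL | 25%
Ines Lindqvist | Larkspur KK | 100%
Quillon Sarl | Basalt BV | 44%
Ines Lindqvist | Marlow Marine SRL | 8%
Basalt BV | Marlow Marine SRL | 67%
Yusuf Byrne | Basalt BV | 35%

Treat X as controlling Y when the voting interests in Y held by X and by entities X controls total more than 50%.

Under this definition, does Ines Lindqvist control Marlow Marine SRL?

No

Ines holds 100% of Larkspur, so Ines controls Larkspur.
Larkspur and Ines together hold 7% + 45% = 52% of Stratus, so Ines controls Stratus.
In Marlow, Ines's side holds only 8% + 25% = 33%, not > 50%.
So Ines does not control Marlow.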